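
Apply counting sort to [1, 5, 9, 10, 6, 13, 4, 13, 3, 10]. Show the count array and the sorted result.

Count array: [0, 1, 0, 1, 1, 1, 1, 0, 0, 1, 2, 0, 0, 2]
(count[i] = number of elements equal to i)
Cumulative count: [0, 1, 1, 2, 3, 4, 5, 5, 5, 6, 8, 8, 8, 10]
Sorted: [1, 3, 4, 5, 6, 9, 10, 10, 13, 13]


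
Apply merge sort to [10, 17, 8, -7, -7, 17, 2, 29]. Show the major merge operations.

Divide and conquer:
  Merge [10] + [17] -> [10, 17]
  Merge [8] + [-7] -> [-7, 8]
  Merge [10, 17] + [-7, 8] -> [-7, 8, 10, 17]
  Merge [-7] + [17] -> [-7, 17]
  Merge [2] + [29] -> [2, 29]
  Merge [-7, 17] + [2, 29] -> [-7, 2, 17, 29]
  Merge [-7, 8, 10, 17] + [-7, 2, 17, 29] -> [-7, -7, 2, 8, 10, 17, 17, 29]


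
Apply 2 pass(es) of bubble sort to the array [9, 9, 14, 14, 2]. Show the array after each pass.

After pass 1: [9, 9, 14, 2, 14] (1 swaps)
After pass 2: [9, 9, 2, 14, 14] (1 swaps)
Total swaps: 2


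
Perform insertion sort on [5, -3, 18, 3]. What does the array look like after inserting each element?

First element 5 is already 'sorted'
Insert -3: shifted 1 elements -> [-3, 5, 18, 3]
Insert 18: shifted 0 elements -> [-3, 5, 18, 3]
Insert 3: shifted 2 elements -> [-3, 3, 5, 18]


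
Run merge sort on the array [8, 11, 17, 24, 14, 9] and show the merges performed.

Divide and conquer:
  Merge [11] + [17] -> [11, 17]
  Merge [8] + [11, 17] -> [8, 11, 17]
  Merge [14] + [9] -> [9, 14]
  Merge [24] + [9, 14] -> [9, 14, 24]
  Merge [8, 11, 17] + [9, 14, 24] -> [8, 9, 11, 14, 17, 24]


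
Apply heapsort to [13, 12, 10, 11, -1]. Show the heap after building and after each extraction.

Build heap: [13, 12, 10, 11, -1]
Extract 13: [12, 11, 10, -1, 13]
Extract 12: [11, -1, 10, 12, 13]
Extract 11: [10, -1, 11, 12, 13]
Extract 10: [-1, 10, 11, 12, 13]


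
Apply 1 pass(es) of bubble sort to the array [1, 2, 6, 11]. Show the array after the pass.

After pass 1: [1, 2, 6, 11] (0 swaps)
Total swaps: 0


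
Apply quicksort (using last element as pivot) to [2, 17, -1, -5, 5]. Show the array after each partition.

Partition 1: pivot=5 at index 3 -> [2, -1, -5, 5, 17]
Partition 2: pivot=-5 at index 0 -> [-5, -1, 2, 5, 17]
Partition 3: pivot=2 at index 2 -> [-5, -1, 2, 5, 17]


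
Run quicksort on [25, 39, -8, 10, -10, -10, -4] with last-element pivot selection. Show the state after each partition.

Partition 1: pivot=-4 at index 3 -> [-8, -10, -10, -4, 39, 25, 10]
Partition 2: pivot=-10 at index 1 -> [-10, -10, -8, -4, 39, 25, 10]
Partition 3: pivot=10 at index 4 -> [-10, -10, -8, -4, 10, 25, 39]
Partition 4: pivot=39 at index 6 -> [-10, -10, -8, -4, 10, 25, 39]


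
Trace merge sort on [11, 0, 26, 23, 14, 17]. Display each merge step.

Divide and conquer:
  Merge [0] + [26] -> [0, 26]
  Merge [11] + [0, 26] -> [0, 11, 26]
  Merge [14] + [17] -> [14, 17]
  Merge [23] + [14, 17] -> [14, 17, 23]
  Merge [0, 11, 26] + [14, 17, 23] -> [0, 11, 14, 17, 23, 26]


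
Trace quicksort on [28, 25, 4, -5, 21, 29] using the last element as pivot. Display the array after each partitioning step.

Partition 1: pivot=29 at index 5 -> [28, 25, 4, -5, 21, 29]
Partition 2: pivot=21 at index 2 -> [4, -5, 21, 25, 28, 29]
Partition 3: pivot=-5 at index 0 -> [-5, 4, 21, 25, 28, 29]
Partition 4: pivot=28 at index 4 -> [-5, 4, 21, 25, 28, 29]


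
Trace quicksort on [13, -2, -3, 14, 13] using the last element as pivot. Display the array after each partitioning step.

Partition 1: pivot=13 at index 3 -> [13, -2, -3, 13, 14]
Partition 2: pivot=-3 at index 0 -> [-3, -2, 13, 13, 14]
Partition 3: pivot=13 at index 2 -> [-3, -2, 13, 13, 14]


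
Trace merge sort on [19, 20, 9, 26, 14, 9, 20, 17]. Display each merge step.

Divide and conquer:
  Merge [19] + [20] -> [19, 20]
  Merge [9] + [26] -> [9, 26]
  Merge [19, 20] + [9, 26] -> [9, 19, 20, 26]
  Merge [14] + [9] -> [9, 14]
  Merge [20] + [17] -> [17, 20]
  Merge [9, 14] + [17, 20] -> [9, 14, 17, 20]
  Merge [9, 19, 20, 26] + [9, 14, 17, 20] -> [9, 9, 14, 17, 19, 20, 20, 26]


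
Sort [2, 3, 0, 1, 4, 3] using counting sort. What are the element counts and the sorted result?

Count array: [1, 1, 1, 2, 1]
(count[i] = number of elements equal to i)
Cumulative count: [1, 2, 3, 5, 6]
Sorted: [0, 1, 2, 3, 3, 4]


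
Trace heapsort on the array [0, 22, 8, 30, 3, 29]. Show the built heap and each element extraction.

Build heap: [30, 22, 29, 0, 3, 8]
Extract 30: [29, 22, 8, 0, 3, 30]
Extract 29: [22, 3, 8, 0, 29, 30]
Extract 22: [8, 3, 0, 22, 29, 30]
Extract 8: [3, 0, 8, 22, 29, 30]
Extract 3: [0, 3, 8, 22, 29, 30]


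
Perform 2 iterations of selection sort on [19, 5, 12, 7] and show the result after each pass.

Pass 1: Select minimum 5 at index 1, swap -> [5, 19, 12, 7]
Pass 2: Select minimum 7 at index 3, swap -> [5, 7, 12, 19]


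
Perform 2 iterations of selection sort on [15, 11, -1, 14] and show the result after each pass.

Pass 1: Select minimum -1 at index 2, swap -> [-1, 11, 15, 14]
Pass 2: Select minimum 11 at index 1, swap -> [-1, 11, 15, 14]


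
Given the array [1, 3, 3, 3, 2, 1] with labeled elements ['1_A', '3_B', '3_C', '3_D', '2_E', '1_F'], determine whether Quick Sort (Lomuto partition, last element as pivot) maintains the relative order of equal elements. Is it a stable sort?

Trace Quick Sort on the labeled array (the key is the number; the letter only tracks identity):
  Partition indices 0..5 around pivot 1_F -> [1_A, 1_F, 3_C, 3_D, 2_E, 3_B]
  Partition indices 2..5 around pivot 3_B -> [1_A, 1_F, 3_C, 3_D, 2_E, 3_B]
  Partition indices 2..4 around pivot 2_E -> [1_A, 1_F, 2_E, 3_D, 3_C, 3_B]
  Partition indices 3..4 around pivot 3_C -> [1_A, 1_F, 2_E, 3_D, 3_C, 3_B]
Final order: [1_A, 1_F, 2_E, 3_D, 3_C, 3_B]
Equal keys:
  value 1: originally 1_A, 1_F; after sorting 1_A, 1_F -> order preserved
  value 3: originally 3_B, 3_C, 3_D; after sorting 3_D, 3_C, 3_B -> order changed
Equal keys were reordered, so Quick Sort is not stable: partition swaps elements across long distances and can reorder equal keys. (One such input is enough; an unstable sort may happen to preserve order on other inputs, but it gives no guarantee.)
Answer: Not stable


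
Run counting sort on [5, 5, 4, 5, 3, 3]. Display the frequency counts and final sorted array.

Count array: [0, 0, 0, 2, 1, 3]
(count[i] = number of elements equal to i)
Cumulative count: [0, 0, 0, 2, 3, 6]
Sorted: [3, 3, 4, 5, 5, 5]


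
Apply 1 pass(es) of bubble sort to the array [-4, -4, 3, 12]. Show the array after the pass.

After pass 1: [-4, -4, 3, 12] (0 swaps)
Total swaps: 0


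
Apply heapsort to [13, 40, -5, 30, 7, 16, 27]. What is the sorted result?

Build heap: [40, 30, 27, 13, 7, 16, -5]
Extract 40: [30, 13, 27, -5, 7, 16, 40]
Extract 30: [27, 13, 16, -5, 7, 30, 40]
Extract 27: [16, 13, 7, -5, 27, 30, 40]
Extract 16: [13, -5, 7, 16, 27, 30, 40]
Extract 13: [7, -5, 13, 16, 27, 30, 40]
Extract 7: [-5, 7, 13, 16, 27, 30, 40]


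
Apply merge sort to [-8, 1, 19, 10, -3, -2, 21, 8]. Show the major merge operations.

Divide and conquer:
  Merge [-8] + [1] -> [-8, 1]
  Merge [19] + [10] -> [10, 19]
  Merge [-8, 1] + [10, 19] -> [-8, 1, 10, 19]
  Merge [-3] + [-2] -> [-3, -2]
  Merge [21] + [8] -> [8, 21]
  Merge [-3, -2] + [8, 21] -> [-3, -2, 8, 21]
  Merge [-8, 1, 10, 19] + [-3, -2, 8, 21] -> [-8, -3, -2, 1, 8, 10, 19, 21]


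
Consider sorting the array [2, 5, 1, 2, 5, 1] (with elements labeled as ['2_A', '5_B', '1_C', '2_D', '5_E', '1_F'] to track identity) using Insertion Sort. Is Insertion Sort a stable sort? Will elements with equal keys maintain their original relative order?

Trace Insertion Sort on the labeled array (the key is the number; the letter only tracks identity):
  Insert 5_B at index 1: [2_A, 5_B, 1_C, 2_D, 5_E, 1_F]
  Insert 1_C at index 0: [1_C, 2_A, 5_B, 2_D, 5_E, 1_F]
  Insert 2_D at index 2: [1_C, 2_A, 2_D, 5_B, 5_E, 1_F]
  Insert 5_E at index 4: [1_C, 2_A, 2_D, 5_B, 5_E, 1_F]
  Insert 1_F at index 1: [1_C, 1_F, 2_A, 2_D, 5_B, 5_E]
Final order: [1_C, 1_F, 2_A, 2_D, 5_B, 5_E]
Equal keys:
  value 1: originally 1_C, 1_F; after sorting 1_C, 1_F -> order preserved
  value 2: originally 2_A, 2_D; after sorting 2_A, 2_D -> order preserved
  value 5: originally 5_B, 5_E; after sorting 5_B, 5_E -> order preserved
All equal keys kept their original relative order. Insertion Sort is stable: elements are shifted only while they are strictly greater than the key, so a key is inserted after any equal elements already placed.
Answer: Stable


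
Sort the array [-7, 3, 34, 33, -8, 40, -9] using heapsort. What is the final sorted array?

Build heap: [40, 33, 34, 3, -8, -7, -9]
Extract 40: [34, 33, -7, 3, -8, -9, 40]
Extract 34: [33, 3, -7, -9, -8, 34, 40]
Extract 33: [3, -8, -7, -9, 33, 34, 40]
Extract 3: [-7, -8, -9, 3, 33, 34, 40]
Extract -7: [-8, -9, -7, 3, 33, 34, 40]
Extract -8: [-9, -8, -7, 3, 33, 34, 40]


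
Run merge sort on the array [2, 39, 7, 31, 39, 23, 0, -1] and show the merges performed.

Divide and conquer:
  Merge [2] + [39] -> [2, 39]
  Merge [7] + [31] -> [7, 31]
  Merge [2, 39] + [7, 31] -> [2, 7, 31, 39]
  Merge [39] + [23] -> [23, 39]
  Merge [0] + [-1] -> [-1, 0]
  Merge [23, 39] + [-1, 0] -> [-1, 0, 23, 39]
  Merge [2, 7, 31, 39] + [-1, 0, 23, 39] -> [-1, 0, 2, 7, 23, 31, 39, 39]


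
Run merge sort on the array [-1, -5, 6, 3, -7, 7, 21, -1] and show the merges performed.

Divide and conquer:
  Merge [-1] + [-5] -> [-5, -1]
  Merge [6] + [3] -> [3, 6]
  Merge [-5, -1] + [3, 6] -> [-5, -1, 3, 6]
  Merge [-7] + [7] -> [-7, 7]
  Merge [21] + [-1] -> [-1, 21]
  Merge [-7, 7] + [-1, 21] -> [-7, -1, 7, 21]
  Merge [-5, -1, 3, 6] + [-7, -1, 7, 21] -> [-7, -5, -1, -1, 3, 6, 7, 21]


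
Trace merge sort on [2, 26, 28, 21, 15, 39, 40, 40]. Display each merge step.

Divide and conquer:
  Merge [2] + [26] -> [2, 26]
  Merge [28] + [21] -> [21, 28]
  Merge [2, 26] + [21, 28] -> [2, 21, 26, 28]
  Merge [15] + [39] -> [15, 39]
  Merge [40] + [40] -> [40, 40]
  Merge [15, 39] + [40, 40] -> [15, 39, 40, 40]
  Merge [2, 21, 26, 28] + [15, 39, 40, 40] -> [2, 15, 21, 26, 28, 39, 40, 40]


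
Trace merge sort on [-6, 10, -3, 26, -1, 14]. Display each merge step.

Divide and conquer:
  Merge [10] + [-3] -> [-3, 10]
  Merge [-6] + [-3, 10] -> [-6, -3, 10]
  Merge [-1] + [14] -> [-1, 14]
  Merge [26] + [-1, 14] -> [-1, 14, 26]
  Merge [-6, -3, 10] + [-1, 14, 26] -> [-6, -3, -1, 10, 14, 26]


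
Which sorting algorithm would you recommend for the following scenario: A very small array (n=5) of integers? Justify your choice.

Best choice: Insertion sort
Reason: For tiny inputs the O(n^2) overhead is negligible and insertion sort has minimal constant factors


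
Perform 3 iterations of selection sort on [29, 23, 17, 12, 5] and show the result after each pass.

Pass 1: Select minimum 5 at index 4, swap -> [5, 23, 17, 12, 29]
Pass 2: Select minimum 12 at index 3, swap -> [5, 12, 17, 23, 29]
Pass 3: Select minimum 17 at index 2, swap -> [5, 12, 17, 23, 29]


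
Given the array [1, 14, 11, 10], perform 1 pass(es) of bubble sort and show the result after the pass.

After pass 1: [1, 11, 10, 14] (2 swaps)
Total swaps: 2


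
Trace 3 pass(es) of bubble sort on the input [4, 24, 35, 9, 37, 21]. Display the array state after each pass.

After pass 1: [4, 24, 9, 35, 21, 37] (2 swaps)
After pass 2: [4, 9, 24, 21, 35, 37] (2 swaps)
After pass 3: [4, 9, 21, 24, 35, 37] (1 swaps)
Total swaps: 5


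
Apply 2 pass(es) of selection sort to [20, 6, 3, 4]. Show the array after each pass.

Pass 1: Select minimum 3 at index 2, swap -> [3, 6, 20, 4]
Pass 2: Select minimum 4 at index 3, swap -> [3, 4, 20, 6]


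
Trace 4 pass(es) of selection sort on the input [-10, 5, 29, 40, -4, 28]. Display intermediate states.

Pass 1: Select minimum -10 at index 0, swap -> [-10, 5, 29, 40, -4, 28]
Pass 2: Select minimum -4 at index 4, swap -> [-10, -4, 29, 40, 5, 28]
Pass 3: Select minimum 5 at index 4, swap -> [-10, -4, 5, 40, 29, 28]
Pass 4: Select minimum 28 at index 5, swap -> [-10, -4, 5, 28, 29, 40]


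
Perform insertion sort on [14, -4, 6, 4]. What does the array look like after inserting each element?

First element 14 is already 'sorted'
Insert -4: shifted 1 elements -> [-4, 14, 6, 4]
Insert 6: shifted 1 elements -> [-4, 6, 14, 4]
Insert 4: shifted 2 elements -> [-4, 4, 6, 14]


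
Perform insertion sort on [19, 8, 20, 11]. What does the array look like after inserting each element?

First element 19 is already 'sorted'
Insert 8: shifted 1 elements -> [8, 19, 20, 11]
Insert 20: shifted 0 elements -> [8, 19, 20, 11]
Insert 11: shifted 2 elements -> [8, 11, 19, 20]


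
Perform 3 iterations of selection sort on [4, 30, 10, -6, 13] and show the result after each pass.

Pass 1: Select minimum -6 at index 3, swap -> [-6, 30, 10, 4, 13]
Pass 2: Select minimum 4 at index 3, swap -> [-6, 4, 10, 30, 13]
Pass 3: Select minimum 10 at index 2, swap -> [-6, 4, 10, 30, 13]


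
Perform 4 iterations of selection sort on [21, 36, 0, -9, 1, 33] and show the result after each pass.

Pass 1: Select minimum -9 at index 3, swap -> [-9, 36, 0, 21, 1, 33]
Pass 2: Select minimum 0 at index 2, swap -> [-9, 0, 36, 21, 1, 33]
Pass 3: Select minimum 1 at index 4, swap -> [-9, 0, 1, 21, 36, 33]
Pass 4: Select minimum 21 at index 3, swap -> [-9, 0, 1, 21, 36, 33]


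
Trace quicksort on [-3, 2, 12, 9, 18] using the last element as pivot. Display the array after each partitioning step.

Partition 1: pivot=18 at index 4 -> [-3, 2, 12, 9, 18]
Partition 2: pivot=9 at index 2 -> [-3, 2, 9, 12, 18]
Partition 3: pivot=2 at index 1 -> [-3, 2, 9, 12, 18]


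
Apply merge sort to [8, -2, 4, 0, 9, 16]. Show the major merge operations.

Divide and conquer:
  Merge [-2] + [4] -> [-2, 4]
  Merge [8] + [-2, 4] -> [-2, 4, 8]
  Merge [9] + [16] -> [9, 16]
  Merge [0] + [9, 16] -> [0, 9, 16]
  Merge [-2, 4, 8] + [0, 9, 16] -> [-2, 0, 4, 8, 9, 16]


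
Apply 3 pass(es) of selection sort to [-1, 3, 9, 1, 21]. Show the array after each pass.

Pass 1: Select minimum -1 at index 0, swap -> [-1, 3, 9, 1, 21]
Pass 2: Select minimum 1 at index 3, swap -> [-1, 1, 9, 3, 21]
Pass 3: Select minimum 3 at index 3, swap -> [-1, 1, 3, 9, 21]


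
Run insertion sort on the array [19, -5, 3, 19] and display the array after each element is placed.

First element 19 is already 'sorted'
Insert -5: shifted 1 elements -> [-5, 19, 3, 19]
Insert 3: shifted 1 elements -> [-5, 3, 19, 19]
Insert 19: shifted 0 elements -> [-5, 3, 19, 19]


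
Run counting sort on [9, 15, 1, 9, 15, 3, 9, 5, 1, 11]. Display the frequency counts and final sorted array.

Count array: [0, 2, 0, 1, 0, 1, 0, 0, 0, 3, 0, 1, 0, 0, 0, 2]
(count[i] = number of elements equal to i)
Cumulative count: [0, 2, 2, 3, 3, 4, 4, 4, 4, 7, 7, 8, 8, 8, 8, 10]
Sorted: [1, 1, 3, 5, 9, 9, 9, 11, 15, 15]


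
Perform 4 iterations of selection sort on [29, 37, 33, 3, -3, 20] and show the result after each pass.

Pass 1: Select minimum -3 at index 4, swap -> [-3, 37, 33, 3, 29, 20]
Pass 2: Select minimum 3 at index 3, swap -> [-3, 3, 33, 37, 29, 20]
Pass 3: Select minimum 20 at index 5, swap -> [-3, 3, 20, 37, 29, 33]
Pass 4: Select minimum 29 at index 4, swap -> [-3, 3, 20, 29, 37, 33]


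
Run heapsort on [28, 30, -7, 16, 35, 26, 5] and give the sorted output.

Build heap: [35, 30, 26, 16, 28, -7, 5]
Extract 35: [30, 28, 26, 16, 5, -7, 35]
Extract 30: [28, 16, 26, -7, 5, 30, 35]
Extract 28: [26, 16, 5, -7, 28, 30, 35]
Extract 26: [16, -7, 5, 26, 28, 30, 35]
Extract 16: [5, -7, 16, 26, 28, 30, 35]
Extract 5: [-7, 5, 16, 26, 28, 30, 35]


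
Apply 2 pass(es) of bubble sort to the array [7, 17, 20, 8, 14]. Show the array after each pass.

After pass 1: [7, 17, 8, 14, 20] (2 swaps)
After pass 2: [7, 8, 14, 17, 20] (2 swaps)
Total swaps: 4


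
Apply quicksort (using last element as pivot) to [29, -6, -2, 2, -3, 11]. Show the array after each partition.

Partition 1: pivot=11 at index 4 -> [-6, -2, 2, -3, 11, 29]
Partition 2: pivot=-3 at index 1 -> [-6, -3, 2, -2, 11, 29]
Partition 3: pivot=-2 at index 2 -> [-6, -3, -2, 2, 11, 29]


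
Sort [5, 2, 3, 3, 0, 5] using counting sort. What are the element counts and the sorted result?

Count array: [1, 0, 1, 2, 0, 2]
(count[i] = number of elements equal to i)
Cumulative count: [1, 1, 2, 4, 4, 6]
Sorted: [0, 2, 3, 3, 5, 5]


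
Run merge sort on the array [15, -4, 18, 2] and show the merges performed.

Divide and conquer:
  Merge [15] + [-4] -> [-4, 15]
  Merge [18] + [2] -> [2, 18]
  Merge [-4, 15] + [2, 18] -> [-4, 2, 15, 18]


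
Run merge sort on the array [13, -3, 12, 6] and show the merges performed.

Divide and conquer:
  Merge [13] + [-3] -> [-3, 13]
  Merge [12] + [6] -> [6, 12]
  Merge [-3, 13] + [6, 12] -> [-3, 6, 12, 13]


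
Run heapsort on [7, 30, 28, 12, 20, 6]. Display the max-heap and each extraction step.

Build heap: [30, 20, 28, 12, 7, 6]
Extract 30: [28, 20, 6, 12, 7, 30]
Extract 28: [20, 12, 6, 7, 28, 30]
Extract 20: [12, 7, 6, 20, 28, 30]
Extract 12: [7, 6, 12, 20, 28, 30]
Extract 7: [6, 7, 12, 20, 28, 30]


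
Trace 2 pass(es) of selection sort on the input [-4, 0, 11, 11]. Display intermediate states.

Pass 1: Select minimum -4 at index 0, swap -> [-4, 0, 11, 11]
Pass 2: Select minimum 0 at index 1, swap -> [-4, 0, 11, 11]


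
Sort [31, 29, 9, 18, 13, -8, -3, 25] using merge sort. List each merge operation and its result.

Divide and conquer:
  Merge [31] + [29] -> [29, 31]
  Merge [9] + [18] -> [9, 18]
  Merge [29, 31] + [9, 18] -> [9, 18, 29, 31]
  Merge [13] + [-8] -> [-8, 13]
  Merge [-3] + [25] -> [-3, 25]
  Merge [-8, 13] + [-3, 25] -> [-8, -3, 13, 25]
  Merge [9, 18, 29, 31] + [-8, -3, 13, 25] -> [-8, -3, 9, 13, 18, 25, 29, 31]


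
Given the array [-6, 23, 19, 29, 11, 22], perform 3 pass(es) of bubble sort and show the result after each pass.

After pass 1: [-6, 19, 23, 11, 22, 29] (3 swaps)
After pass 2: [-6, 19, 11, 22, 23, 29] (2 swaps)
After pass 3: [-6, 11, 19, 22, 23, 29] (1 swaps)
Total swaps: 6


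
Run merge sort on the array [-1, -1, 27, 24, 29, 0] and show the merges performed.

Divide and conquer:
  Merge [-1] + [27] -> [-1, 27]
  Merge [-1] + [-1, 27] -> [-1, -1, 27]
  Merge [29] + [0] -> [0, 29]
  Merge [24] + [0, 29] -> [0, 24, 29]
  Merge [-1, -1, 27] + [0, 24, 29] -> [-1, -1, 0, 24, 27, 29]


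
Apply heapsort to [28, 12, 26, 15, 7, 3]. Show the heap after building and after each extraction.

Build heap: [28, 15, 26, 12, 7, 3]
Extract 28: [26, 15, 3, 12, 7, 28]
Extract 26: [15, 12, 3, 7, 26, 28]
Extract 15: [12, 7, 3, 15, 26, 28]
Extract 12: [7, 3, 12, 15, 26, 28]
Extract 7: [3, 7, 12, 15, 26, 28]


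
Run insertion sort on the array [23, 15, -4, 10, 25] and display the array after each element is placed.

First element 23 is already 'sorted'
Insert 15: shifted 1 elements -> [15, 23, -4, 10, 25]
Insert -4: shifted 2 elements -> [-4, 15, 23, 10, 25]
Insert 10: shifted 2 elements -> [-4, 10, 15, 23, 25]
Insert 25: shifted 0 elements -> [-4, 10, 15, 23, 25]


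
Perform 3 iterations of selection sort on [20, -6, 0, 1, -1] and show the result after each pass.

Pass 1: Select minimum -6 at index 1, swap -> [-6, 20, 0, 1, -1]
Pass 2: Select minimum -1 at index 4, swap -> [-6, -1, 0, 1, 20]
Pass 3: Select minimum 0 at index 2, swap -> [-6, -1, 0, 1, 20]


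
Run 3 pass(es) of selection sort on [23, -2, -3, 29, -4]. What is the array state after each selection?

Pass 1: Select minimum -4 at index 4, swap -> [-4, -2, -3, 29, 23]
Pass 2: Select minimum -3 at index 2, swap -> [-4, -3, -2, 29, 23]
Pass 3: Select minimum -2 at index 2, swap -> [-4, -3, -2, 29, 23]


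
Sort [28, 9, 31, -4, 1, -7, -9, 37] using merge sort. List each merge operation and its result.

Divide and conquer:
  Merge [28] + [9] -> [9, 28]
  Merge [31] + [-4] -> [-4, 31]
  Merge [9, 28] + [-4, 31] -> [-4, 9, 28, 31]
  Merge [1] + [-7] -> [-7, 1]
  Merge [-9] + [37] -> [-9, 37]
  Merge [-7, 1] + [-9, 37] -> [-9, -7, 1, 37]
  Merge [-4, 9, 28, 31] + [-9, -7, 1, 37] -> [-9, -7, -4, 1, 9, 28, 31, 37]


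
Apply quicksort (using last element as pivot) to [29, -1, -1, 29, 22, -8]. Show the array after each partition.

Partition 1: pivot=-8 at index 0 -> [-8, -1, -1, 29, 22, 29]
Partition 2: pivot=29 at index 5 -> [-8, -1, -1, 29, 22, 29]
Partition 3: pivot=22 at index 3 -> [-8, -1, -1, 22, 29, 29]
Partition 4: pivot=-1 at index 2 -> [-8, -1, -1, 22, 29, 29]


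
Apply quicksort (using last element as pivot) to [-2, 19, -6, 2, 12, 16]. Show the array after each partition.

Partition 1: pivot=16 at index 4 -> [-2, -6, 2, 12, 16, 19]
Partition 2: pivot=12 at index 3 -> [-2, -6, 2, 12, 16, 19]
Partition 3: pivot=2 at index 2 -> [-2, -6, 2, 12, 16, 19]
Partition 4: pivot=-6 at index 0 -> [-6, -2, 2, 12, 16, 19]


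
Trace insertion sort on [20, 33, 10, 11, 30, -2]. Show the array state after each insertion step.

First element 20 is already 'sorted'
Insert 33: shifted 0 elements -> [20, 33, 10, 11, 30, -2]
Insert 10: shifted 2 elements -> [10, 20, 33, 11, 30, -2]
Insert 11: shifted 2 elements -> [10, 11, 20, 33, 30, -2]
Insert 30: shifted 1 elements -> [10, 11, 20, 30, 33, -2]
Insert -2: shifted 5 elements -> [-2, 10, 11, 20, 30, 33]


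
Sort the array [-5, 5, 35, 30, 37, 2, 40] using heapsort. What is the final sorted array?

Build heap: [40, 37, 35, 30, 5, 2, -5]
Extract 40: [37, 30, 35, -5, 5, 2, 40]
Extract 37: [35, 30, 2, -5, 5, 37, 40]
Extract 35: [30, 5, 2, -5, 35, 37, 40]
Extract 30: [5, -5, 2, 30, 35, 37, 40]
Extract 5: [2, -5, 5, 30, 35, 37, 40]
Extract 2: [-5, 2, 5, 30, 35, 37, 40]


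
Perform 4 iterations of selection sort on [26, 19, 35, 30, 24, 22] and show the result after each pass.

Pass 1: Select minimum 19 at index 1, swap -> [19, 26, 35, 30, 24, 22]
Pass 2: Select minimum 22 at index 5, swap -> [19, 22, 35, 30, 24, 26]
Pass 3: Select minimum 24 at index 4, swap -> [19, 22, 24, 30, 35, 26]
Pass 4: Select minimum 26 at index 5, swap -> [19, 22, 24, 26, 35, 30]


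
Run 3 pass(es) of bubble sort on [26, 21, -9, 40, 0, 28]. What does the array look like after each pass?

After pass 1: [21, -9, 26, 0, 28, 40] (4 swaps)
After pass 2: [-9, 21, 0, 26, 28, 40] (2 swaps)
After pass 3: [-9, 0, 21, 26, 28, 40] (1 swaps)
Total swaps: 7


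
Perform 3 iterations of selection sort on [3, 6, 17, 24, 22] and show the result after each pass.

Pass 1: Select minimum 3 at index 0, swap -> [3, 6, 17, 24, 22]
Pass 2: Select minimum 6 at index 1, swap -> [3, 6, 17, 24, 22]
Pass 3: Select minimum 17 at index 2, swap -> [3, 6, 17, 24, 22]


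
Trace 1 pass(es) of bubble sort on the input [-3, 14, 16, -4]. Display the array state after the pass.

After pass 1: [-3, 14, -4, 16] (1 swaps)
Total swaps: 1


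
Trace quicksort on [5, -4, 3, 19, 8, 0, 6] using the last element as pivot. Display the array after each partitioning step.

Partition 1: pivot=6 at index 4 -> [5, -4, 3, 0, 6, 19, 8]
Partition 2: pivot=0 at index 1 -> [-4, 0, 3, 5, 6, 19, 8]
Partition 3: pivot=5 at index 3 -> [-4, 0, 3, 5, 6, 19, 8]
Partition 4: pivot=8 at index 5 -> [-4, 0, 3, 5, 6, 8, 19]


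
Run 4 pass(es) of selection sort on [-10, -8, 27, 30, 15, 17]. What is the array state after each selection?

Pass 1: Select minimum -10 at index 0, swap -> [-10, -8, 27, 30, 15, 17]
Pass 2: Select minimum -8 at index 1, swap -> [-10, -8, 27, 30, 15, 17]
Pass 3: Select minimum 15 at index 4, swap -> [-10, -8, 15, 30, 27, 17]
Pass 4: Select minimum 17 at index 5, swap -> [-10, -8, 15, 17, 27, 30]


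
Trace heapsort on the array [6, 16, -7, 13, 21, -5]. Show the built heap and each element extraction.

Build heap: [21, 16, -5, 13, 6, -7]
Extract 21: [16, 13, -5, -7, 6, 21]
Extract 16: [13, 6, -5, -7, 16, 21]
Extract 13: [6, -7, -5, 13, 16, 21]
Extract 6: [-5, -7, 6, 13, 16, 21]
Extract -5: [-7, -5, 6, 13, 16, 21]


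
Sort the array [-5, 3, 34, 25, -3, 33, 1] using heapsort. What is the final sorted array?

Build heap: [34, 25, 33, 3, -3, -5, 1]
Extract 34: [33, 25, 1, 3, -3, -5, 34]
Extract 33: [25, 3, 1, -5, -3, 33, 34]
Extract 25: [3, -3, 1, -5, 25, 33, 34]
Extract 3: [1, -3, -5, 3, 25, 33, 34]
Extract 1: [-3, -5, 1, 3, 25, 33, 34]
Extract -3: [-5, -3, 1, 3, 25, 33, 34]


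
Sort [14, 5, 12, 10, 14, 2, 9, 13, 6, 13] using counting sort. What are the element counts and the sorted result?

Count array: [0, 0, 1, 0, 0, 1, 1, 0, 0, 1, 1, 0, 1, 2, 2]
(count[i] = number of elements equal to i)
Cumulative count: [0, 0, 1, 1, 1, 2, 3, 3, 3, 4, 5, 5, 6, 8, 10]
Sorted: [2, 5, 6, 9, 10, 12, 13, 13, 14, 14]


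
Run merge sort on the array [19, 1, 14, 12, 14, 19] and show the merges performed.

Divide and conquer:
  Merge [1] + [14] -> [1, 14]
  Merge [19] + [1, 14] -> [1, 14, 19]
  Merge [14] + [19] -> [14, 19]
  Merge [12] + [14, 19] -> [12, 14, 19]
  Merge [1, 14, 19] + [12, 14, 19] -> [1, 12, 14, 14, 19, 19]


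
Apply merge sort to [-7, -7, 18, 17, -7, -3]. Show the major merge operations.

Divide and conquer:
  Merge [-7] + [18] -> [-7, 18]
  Merge [-7] + [-7, 18] -> [-7, -7, 18]
  Merge [-7] + [-3] -> [-7, -3]
  Merge [17] + [-7, -3] -> [-7, -3, 17]
  Merge [-7, -7, 18] + [-7, -3, 17] -> [-7, -7, -7, -3, 17, 18]


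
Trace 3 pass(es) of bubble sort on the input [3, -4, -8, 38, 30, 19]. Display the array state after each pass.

After pass 1: [-4, -8, 3, 30, 19, 38] (4 swaps)
After pass 2: [-8, -4, 3, 19, 30, 38] (2 swaps)
After pass 3: [-8, -4, 3, 19, 30, 38] (0 swaps)
Total swaps: 6


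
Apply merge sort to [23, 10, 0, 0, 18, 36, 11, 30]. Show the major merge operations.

Divide and conquer:
  Merge [23] + [10] -> [10, 23]
  Merge [0] + [0] -> [0, 0]
  Merge [10, 23] + [0, 0] -> [0, 0, 10, 23]
  Merge [18] + [36] -> [18, 36]
  Merge [11] + [30] -> [11, 30]
  Merge [18, 36] + [11, 30] -> [11, 18, 30, 36]
  Merge [0, 0, 10, 23] + [11, 18, 30, 36] -> [0, 0, 10, 11, 18, 23, 30, 36]


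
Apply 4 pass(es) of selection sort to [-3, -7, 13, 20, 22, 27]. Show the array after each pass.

Pass 1: Select minimum -7 at index 1, swap -> [-7, -3, 13, 20, 22, 27]
Pass 2: Select minimum -3 at index 1, swap -> [-7, -3, 13, 20, 22, 27]
Pass 3: Select minimum 13 at index 2, swap -> [-7, -3, 13, 20, 22, 27]
Pass 4: Select minimum 20 at index 3, swap -> [-7, -3, 13, 20, 22, 27]


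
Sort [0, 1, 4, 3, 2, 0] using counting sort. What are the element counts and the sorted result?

Count array: [2, 1, 1, 1, 1]
(count[i] = number of elements equal to i)
Cumulative count: [2, 3, 4, 5, 6]
Sorted: [0, 0, 1, 2, 3, 4]


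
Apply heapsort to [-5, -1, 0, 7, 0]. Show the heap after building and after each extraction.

Build heap: [7, 0, 0, -1, -5]
Extract 7: [0, -1, 0, -5, 7]
Extract 0: [0, -1, -5, 0, 7]
Extract 0: [-1, -5, 0, 0, 7]
Extract -1: [-5, -1, 0, 0, 7]


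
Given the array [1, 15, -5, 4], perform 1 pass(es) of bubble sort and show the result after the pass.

After pass 1: [1, -5, 4, 15] (2 swaps)
Total swaps: 2


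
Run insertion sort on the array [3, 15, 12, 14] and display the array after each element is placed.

First element 3 is already 'sorted'
Insert 15: shifted 0 elements -> [3, 15, 12, 14]
Insert 12: shifted 1 elements -> [3, 12, 15, 14]
Insert 14: shifted 1 elements -> [3, 12, 14, 15]


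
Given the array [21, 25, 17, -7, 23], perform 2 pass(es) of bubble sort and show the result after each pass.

After pass 1: [21, 17, -7, 23, 25] (3 swaps)
After pass 2: [17, -7, 21, 23, 25] (2 swaps)
Total swaps: 5


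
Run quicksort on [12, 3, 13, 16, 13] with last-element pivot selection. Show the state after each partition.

Partition 1: pivot=13 at index 3 -> [12, 3, 13, 13, 16]
Partition 2: pivot=13 at index 2 -> [12, 3, 13, 13, 16]
Partition 3: pivot=3 at index 0 -> [3, 12, 13, 13, 16]


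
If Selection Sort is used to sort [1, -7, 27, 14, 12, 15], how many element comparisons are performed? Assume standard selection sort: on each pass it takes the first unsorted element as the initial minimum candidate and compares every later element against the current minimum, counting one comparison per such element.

Pass 1: scan indices 1..5 for the minimum = 5 comparison(s); min is -7, place at index 0 -> [-7, 1, 27, 14, 12, 15]
Pass 2: scan indices 2..5 for the minimum = 4 comparison(s); min is 1, place at index 1 -> [-7, 1, 27, 14, 12, 15]
Pass 3: scan indices 3..5 for the minimum = 3 comparison(s); min is 12, place at index 2 -> [-7, 1, 12, 14, 27, 15]
Pass 4: scan indices 4..5 for the minimum = 2 comparison(s); min is 14, place at index 3 -> [-7, 1, 12, 14, 27, 15]
Pass 5: scan indices 5..5 for the minimum = 1 comparison(s); min is 15, place at index 4 -> [-7, 1, 12, 14, 15, 27]
Selection sort always scans the whole unsorted suffix, so the count is (n-1) + (n-2) + ... + 1 = n(n-1)/2 = 6*5/2 = 15 regardless of the input order.
Total comparisons: 5 + 4 + 3 + 2 + 1 = 15


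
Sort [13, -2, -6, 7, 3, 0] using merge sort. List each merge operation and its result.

Divide and conquer:
  Merge [-2] + [-6] -> [-6, -2]
  Merge [13] + [-6, -2] -> [-6, -2, 13]
  Merge [3] + [0] -> [0, 3]
  Merge [7] + [0, 3] -> [0, 3, 7]
  Merge [-6, -2, 13] + [0, 3, 7] -> [-6, -2, 0, 3, 7, 13]


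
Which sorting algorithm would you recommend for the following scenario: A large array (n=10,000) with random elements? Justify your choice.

Best choice: Quicksort or Mergesort
Reason: Both have O(n log n) average case; quicksort has lower constant factors


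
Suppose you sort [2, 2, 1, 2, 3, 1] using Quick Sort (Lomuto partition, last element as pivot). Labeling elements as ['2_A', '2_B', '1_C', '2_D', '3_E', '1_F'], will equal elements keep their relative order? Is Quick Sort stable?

Trace Quick Sort on the labeled array (the key is the number; the letter only tracks identity):
  Partition indices 0..5 around pivot 1_F -> [1_C, 1_F, 2_A, 2_D, 3_E, 2_B]
  Partition indices 2..5 around pivot 2_B -> [1_C, 1_F, 2_A, 2_D, 2_B, 3_E]
  Partition indices 2..3 around pivot 2_D -> [1_C, 1_F, 2_A, 2_D, 2_B, 3_E]
Final order: [1_C, 1_F, 2_A, 2_D, 2_B, 3_E]
Equal keys:
  value 1: originally 1_C, 1_F; after sorting 1_C, 1_F -> order preserved
  value 2: originally 2_A, 2_B, 2_D; after sorting 2_A, 2_D, 2_B -> order changed
Equal keys were reordered, so Quick Sort is not stable: partition swaps elements across long distances and can reorder equal keys. (One such input is enough; an unstable sort may happen to preserve order on other inputs, but it gives no guarantee.)
Answer: Not stable


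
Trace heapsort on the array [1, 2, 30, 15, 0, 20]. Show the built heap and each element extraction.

Build heap: [30, 15, 20, 2, 0, 1]
Extract 30: [20, 15, 1, 2, 0, 30]
Extract 20: [15, 2, 1, 0, 20, 30]
Extract 15: [2, 0, 1, 15, 20, 30]
Extract 2: [1, 0, 2, 15, 20, 30]
Extract 1: [0, 1, 2, 15, 20, 30]


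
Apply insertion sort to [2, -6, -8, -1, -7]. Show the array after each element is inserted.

First element 2 is already 'sorted'
Insert -6: shifted 1 elements -> [-6, 2, -8, -1, -7]
Insert -8: shifted 2 elements -> [-8, -6, 2, -1, -7]
Insert -1: shifted 1 elements -> [-8, -6, -1, 2, -7]
Insert -7: shifted 3 elements -> [-8, -7, -6, -1, 2]


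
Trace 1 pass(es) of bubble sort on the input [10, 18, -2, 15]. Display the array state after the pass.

After pass 1: [10, -2, 15, 18] (2 swaps)
Total swaps: 2


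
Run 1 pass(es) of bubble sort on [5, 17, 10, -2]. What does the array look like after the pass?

After pass 1: [5, 10, -2, 17] (2 swaps)
Total swaps: 2


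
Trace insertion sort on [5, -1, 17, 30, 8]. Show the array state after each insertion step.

First element 5 is already 'sorted'
Insert -1: shifted 1 elements -> [-1, 5, 17, 30, 8]
Insert 17: shifted 0 elements -> [-1, 5, 17, 30, 8]
Insert 30: shifted 0 elements -> [-1, 5, 17, 30, 8]
Insert 8: shifted 2 elements -> [-1, 5, 8, 17, 30]


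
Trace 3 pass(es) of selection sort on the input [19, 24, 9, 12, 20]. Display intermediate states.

Pass 1: Select minimum 9 at index 2, swap -> [9, 24, 19, 12, 20]
Pass 2: Select minimum 12 at index 3, swap -> [9, 12, 19, 24, 20]
Pass 3: Select minimum 19 at index 2, swap -> [9, 12, 19, 24, 20]


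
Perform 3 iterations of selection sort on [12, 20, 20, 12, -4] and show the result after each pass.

Pass 1: Select minimum -4 at index 4, swap -> [-4, 20, 20, 12, 12]
Pass 2: Select minimum 12 at index 3, swap -> [-4, 12, 20, 20, 12]
Pass 3: Select minimum 12 at index 4, swap -> [-4, 12, 12, 20, 20]


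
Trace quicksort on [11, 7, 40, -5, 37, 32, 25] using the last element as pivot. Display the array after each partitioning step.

Partition 1: pivot=25 at index 3 -> [11, 7, -5, 25, 37, 32, 40]
Partition 2: pivot=-5 at index 0 -> [-5, 7, 11, 25, 37, 32, 40]
Partition 3: pivot=11 at index 2 -> [-5, 7, 11, 25, 37, 32, 40]
Partition 4: pivot=40 at index 6 -> [-5, 7, 11, 25, 37, 32, 40]
Partition 5: pivot=32 at index 4 -> [-5, 7, 11, 25, 32, 37, 40]


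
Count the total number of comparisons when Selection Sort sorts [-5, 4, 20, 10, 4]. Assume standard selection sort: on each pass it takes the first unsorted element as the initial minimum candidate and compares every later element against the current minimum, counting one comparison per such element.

Pass 1: scan indices 1..4 for the minimum = 4 comparison(s); min is -5, place at index 0 -> [-5, 4, 20, 10, 4]
Pass 2: scan indices 2..4 for the minimum = 3 comparison(s); min is 4, place at index 1 -> [-5, 4, 20, 10, 4]
Pass 3: scan indices 3..4 for the minimum = 2 comparison(s); min is 4, place at index 2 -> [-5, 4, 4, 10, 20]
Pass 4: scan indices 4..4 for the minimum = 1 comparison(s); min is 10, place at index 3 -> [-5, 4, 4, 10, 20]
Selection sort always scans the whole unsorted suffix, so the count is (n-1) + (n-2) + ... + 1 = n(n-1)/2 = 5*4/2 = 10 regardless of the input order.
Total comparisons: 4 + 3 + 2 + 1 = 10


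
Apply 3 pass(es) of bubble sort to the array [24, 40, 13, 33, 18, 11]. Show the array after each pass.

After pass 1: [24, 13, 33, 18, 11, 40] (4 swaps)
After pass 2: [13, 24, 18, 11, 33, 40] (3 swaps)
After pass 3: [13, 18, 11, 24, 33, 40] (2 swaps)
Total swaps: 9


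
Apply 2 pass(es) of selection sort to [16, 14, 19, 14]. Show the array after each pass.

Pass 1: Select minimum 14 at index 1, swap -> [14, 16, 19, 14]
Pass 2: Select minimum 14 at index 3, swap -> [14, 14, 19, 16]


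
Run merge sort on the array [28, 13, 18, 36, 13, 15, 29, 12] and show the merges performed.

Divide and conquer:
  Merge [28] + [13] -> [13, 28]
  Merge [18] + [36] -> [18, 36]
  Merge [13, 28] + [18, 36] -> [13, 18, 28, 36]
  Merge [13] + [15] -> [13, 15]
  Merge [29] + [12] -> [12, 29]
  Merge [13, 15] + [12, 29] -> [12, 13, 15, 29]
  Merge [13, 18, 28, 36] + [12, 13, 15, 29] -> [12, 13, 13, 15, 18, 28, 29, 36]


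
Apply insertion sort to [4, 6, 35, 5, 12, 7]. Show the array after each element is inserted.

First element 4 is already 'sorted'
Insert 6: shifted 0 elements -> [4, 6, 35, 5, 12, 7]
Insert 35: shifted 0 elements -> [4, 6, 35, 5, 12, 7]
Insert 5: shifted 2 elements -> [4, 5, 6, 35, 12, 7]
Insert 12: shifted 1 elements -> [4, 5, 6, 12, 35, 7]
Insert 7: shifted 2 elements -> [4, 5, 6, 7, 12, 35]


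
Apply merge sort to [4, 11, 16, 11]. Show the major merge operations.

Divide and conquer:
  Merge [4] + [11] -> [4, 11]
  Merge [16] + [11] -> [11, 16]
  Merge [4, 11] + [11, 16] -> [4, 11, 11, 16]


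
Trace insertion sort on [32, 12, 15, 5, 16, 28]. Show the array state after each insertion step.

First element 32 is already 'sorted'
Insert 12: shifted 1 elements -> [12, 32, 15, 5, 16, 28]
Insert 15: shifted 1 elements -> [12, 15, 32, 5, 16, 28]
Insert 5: shifted 3 elements -> [5, 12, 15, 32, 16, 28]
Insert 16: shifted 1 elements -> [5, 12, 15, 16, 32, 28]
Insert 28: shifted 1 elements -> [5, 12, 15, 16, 28, 32]


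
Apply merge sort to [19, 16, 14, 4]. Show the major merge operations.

Divide and conquer:
  Merge [19] + [16] -> [16, 19]
  Merge [14] + [4] -> [4, 14]
  Merge [16, 19] + [4, 14] -> [4, 14, 16, 19]


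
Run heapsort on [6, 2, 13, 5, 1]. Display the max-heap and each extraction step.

Build heap: [13, 5, 6, 2, 1]
Extract 13: [6, 5, 1, 2, 13]
Extract 6: [5, 2, 1, 6, 13]
Extract 5: [2, 1, 5, 6, 13]
Extract 2: [1, 2, 5, 6, 13]


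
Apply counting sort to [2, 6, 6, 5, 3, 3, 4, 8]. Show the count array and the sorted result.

Count array: [0, 0, 1, 2, 1, 1, 2, 0, 1]
(count[i] = number of elements equal to i)
Cumulative count: [0, 0, 1, 3, 4, 5, 7, 7, 8]
Sorted: [2, 3, 3, 4, 5, 6, 6, 8]


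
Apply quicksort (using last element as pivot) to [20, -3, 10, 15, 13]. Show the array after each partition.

Partition 1: pivot=13 at index 2 -> [-3, 10, 13, 15, 20]
Partition 2: pivot=10 at index 1 -> [-3, 10, 13, 15, 20]
Partition 3: pivot=20 at index 4 -> [-3, 10, 13, 15, 20]


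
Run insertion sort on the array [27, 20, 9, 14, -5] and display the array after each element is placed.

First element 27 is already 'sorted'
Insert 20: shifted 1 elements -> [20, 27, 9, 14, -5]
Insert 9: shifted 2 elements -> [9, 20, 27, 14, -5]
Insert 14: shifted 2 elements -> [9, 14, 20, 27, -5]
Insert -5: shifted 4 elements -> [-5, 9, 14, 20, 27]


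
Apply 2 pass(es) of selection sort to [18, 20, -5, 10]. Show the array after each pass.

Pass 1: Select minimum -5 at index 2, swap -> [-5, 20, 18, 10]
Pass 2: Select minimum 10 at index 3, swap -> [-5, 10, 18, 20]


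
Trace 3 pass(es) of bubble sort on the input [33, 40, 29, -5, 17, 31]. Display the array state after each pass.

After pass 1: [33, 29, -5, 17, 31, 40] (4 swaps)
After pass 2: [29, -5, 17, 31, 33, 40] (4 swaps)
After pass 3: [-5, 17, 29, 31, 33, 40] (2 swaps)
Total swaps: 10


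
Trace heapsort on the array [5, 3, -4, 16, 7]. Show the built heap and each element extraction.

Build heap: [16, 7, -4, 3, 5]
Extract 16: [7, 5, -4, 3, 16]
Extract 7: [5, 3, -4, 7, 16]
Extract 5: [3, -4, 5, 7, 16]
Extract 3: [-4, 3, 5, 7, 16]


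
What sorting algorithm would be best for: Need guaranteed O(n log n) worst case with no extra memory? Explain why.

Best choice: Heapsort
Reason: Heapsort is O(n log n) worst case and sorts in-place; quicksort can degrade to O(n^2)


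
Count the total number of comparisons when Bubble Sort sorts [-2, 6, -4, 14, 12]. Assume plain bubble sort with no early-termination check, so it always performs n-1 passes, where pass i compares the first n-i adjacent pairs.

Pass 1: compare adjacent pairs (0,1)..(3,4) = 4 comparison(s), 2 swap(s) -> [-2, -4, 6, 12, 14]
Pass 2: compare adjacent pairs (0,1)..(2,3) = 3 comparison(s), 1 swap(s) -> [-4, -2, 6, 12, 14]
Pass 3: compare adjacent pairs (0,1)..(1,2) = 2 comparison(s), 0 swap(s) -> [-4, -2, 6, 12, 14]
Pass 4: compare adjacent pairs (0,1)..(0,1) = 1 comparison(s), 0 swap(s) -> [-4, -2, 6, 12, 14]
Total comparisons: 4 + 3 + 2 + 1 = 10


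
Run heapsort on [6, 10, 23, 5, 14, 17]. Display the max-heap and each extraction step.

Build heap: [23, 14, 17, 5, 10, 6]
Extract 23: [17, 14, 6, 5, 10, 23]
Extract 17: [14, 10, 6, 5, 17, 23]
Extract 14: [10, 5, 6, 14, 17, 23]
Extract 10: [6, 5, 10, 14, 17, 23]
Extract 6: [5, 6, 10, 14, 17, 23]


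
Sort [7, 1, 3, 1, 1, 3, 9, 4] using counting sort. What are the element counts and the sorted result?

Count array: [0, 3, 0, 2, 1, 0, 0, 1, 0, 1]
(count[i] = number of elements equal to i)
Cumulative count: [0, 3, 3, 5, 6, 6, 6, 7, 7, 8]
Sorted: [1, 1, 1, 3, 3, 4, 7, 9]


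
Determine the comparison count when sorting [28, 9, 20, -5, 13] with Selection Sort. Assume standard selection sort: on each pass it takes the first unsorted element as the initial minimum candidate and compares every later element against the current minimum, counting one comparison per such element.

Pass 1: scan indices 1..4 for the minimum = 4 comparison(s); min is -5, place at index 0 -> [-5, 9, 20, 28, 13]
Pass 2: scan indices 2..4 for the minimum = 3 comparison(s); min is 9, place at index 1 -> [-5, 9, 20, 28, 13]
Pass 3: scan indices 3..4 for the minimum = 2 comparison(s); min is 13, place at index 2 -> [-5, 9, 13, 28, 20]
Pass 4: scan indices 4..4 for the minimum = 1 comparison(s); min is 20, place at index 3 -> [-5, 9, 13, 20, 28]
Selection sort always scans the whole unsorted suffix, so the count is (n-1) + (n-2) + ... + 1 = n(n-1)/2 = 5*4/2 = 10 regardless of the input order.
Total comparisons: 4 + 3 + 2 + 1 = 10
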